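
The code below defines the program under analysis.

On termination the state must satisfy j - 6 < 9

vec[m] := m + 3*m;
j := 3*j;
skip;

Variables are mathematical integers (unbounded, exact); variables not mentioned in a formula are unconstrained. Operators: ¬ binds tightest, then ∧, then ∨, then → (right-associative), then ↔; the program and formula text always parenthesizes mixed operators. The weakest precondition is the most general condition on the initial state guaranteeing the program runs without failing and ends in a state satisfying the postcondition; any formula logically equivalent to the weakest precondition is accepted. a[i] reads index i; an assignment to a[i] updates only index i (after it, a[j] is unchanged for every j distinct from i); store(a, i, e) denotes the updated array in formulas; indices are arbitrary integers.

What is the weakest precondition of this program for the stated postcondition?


Working backward. After the program, the postcondition j - 6 < 9 must hold; in canonical form it is j < 15.
Before skip: j < 15
Before j := 3*j: 3*j < 15
Before vec[m] := m + 3*m: 3*j < 15
Answer: WP = 3*j < 15


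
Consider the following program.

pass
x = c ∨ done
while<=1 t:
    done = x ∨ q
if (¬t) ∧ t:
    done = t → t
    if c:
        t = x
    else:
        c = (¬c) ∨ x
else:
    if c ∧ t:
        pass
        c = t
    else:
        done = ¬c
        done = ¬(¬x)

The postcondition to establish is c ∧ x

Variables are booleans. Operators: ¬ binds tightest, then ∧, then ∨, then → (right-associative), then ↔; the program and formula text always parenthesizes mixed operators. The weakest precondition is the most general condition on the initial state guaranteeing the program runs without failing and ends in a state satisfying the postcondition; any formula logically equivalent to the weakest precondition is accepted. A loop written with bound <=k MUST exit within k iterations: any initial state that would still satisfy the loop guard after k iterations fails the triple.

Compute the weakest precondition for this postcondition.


Working backward. After the program, c ∧ x must hold.
Then branch requires (c → (c ∧ x)) ∧ ((¬c) → (((¬c) ∨ x) ∧ x)); else branch requires ((c ∧ t) → (t ∧ x)) ∧ ((¬(c ∧ t)) → (c ∧ x)).
Before the if: ((c ∧ t) → (t ∧ x)) ∧ ((¬(c ∧ t)) → (c ∧ x))
Before the loop (bound <=1), unroll the exhaustion recursion (WP_0 = exit-now case; WP_j = one more guarded iteration, up to j = 1):
  WP_0: (¬t) ∧ ((c ∧ t) → (t ∧ x)) ∧ ((¬(c ∧ t)) → (c ∧ x))
  WP_1: (t → ((¬t) ∧ ((c ∧ t) → (t ∧ x)) ∧ ((¬(c ∧ t)) → (c ∧ x)))) ∧ ((¬t) → (((c ∧ t) → (t ∧ x)) ∧ ((¬(c ∧ t)) → (c ∧ x))))
So before the loop: (t → ((¬t) ∧ ((c ∧ t) → (t ∧ x)) ∧ ((¬(c ∧ t)) → (c ∧ x)))) ∧ ((¬t) → (((c ∧ t) → (t ∧ x)) ∧ ((¬(c ∧ t)) → (c ∧ x))))
Before x := c ∨ done: (t → ((¬t) ∧ ((c ∧ t) → (t ∧ (c ∨ done))) ∧ ((¬(c ∧ t)) → (c ∧ (c ∨ done))))) ∧ ((¬t) → (((c ∧ t) → (t ∧ (c ∨ done))) ∧ ((¬(c ∧ t)) → (c ∧ (c ∨ done)))))
Before skip: (t → ((¬t) ∧ ((c ∧ t) → (t ∧ (c ∨ done))) ∧ ((¬(c ∧ t)) → (c ∧ (c ∨ done))))) ∧ ((¬t) → (((c ∧ t) → (t ∧ (c ∨ done))) ∧ ((¬(c ∧ t)) → (c ∧ (c ∨ done)))))
Answer: WP = (t → ((¬t) ∧ ((c ∧ t) → (t ∧ (c ∨ done))) ∧ ((¬(c ∧ t)) → (c ∧ (c ∨ done))))) ∧ ((¬t) → (((c ∧ t) → (t ∧ (c ∨ done))) ∧ ((¬(c ∧ t)) → (c ∧ (c ∨ done)))))


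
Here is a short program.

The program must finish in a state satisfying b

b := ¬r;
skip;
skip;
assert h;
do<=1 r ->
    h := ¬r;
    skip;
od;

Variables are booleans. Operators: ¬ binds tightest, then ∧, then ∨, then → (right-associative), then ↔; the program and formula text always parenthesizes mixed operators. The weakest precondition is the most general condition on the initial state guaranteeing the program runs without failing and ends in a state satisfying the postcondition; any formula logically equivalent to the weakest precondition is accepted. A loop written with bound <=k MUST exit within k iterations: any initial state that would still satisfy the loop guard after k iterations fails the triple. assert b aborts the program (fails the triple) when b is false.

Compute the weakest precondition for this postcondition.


Working backward. After the program, b must hold.
Before the loop (bound <=1), unroll the exhaustion recursion (WP_0 = exit-now case; WP_j = one more guarded iteration, up to j = 1):
  WP_0: (¬r) ∧ b
  WP_1: (r → ((¬r) ∧ b)) ∧ ((¬r) → b)
So before the loop: (r → ((¬r) ∧ b)) ∧ ((¬r) → b)
Before assert h: h ∧ (r → ((¬r) ∧ b)) ∧ ((¬r) → b)
Before skip: h ∧ (r → ((¬r) ∧ b)) ∧ ((¬r) → b)
Before skip: h ∧ (r → ((¬r) ∧ b)) ∧ ((¬r) → b)
Before b := ¬r: h ∧ (r → (¬r))
Answer: WP = h ∧ (r → (¬r))


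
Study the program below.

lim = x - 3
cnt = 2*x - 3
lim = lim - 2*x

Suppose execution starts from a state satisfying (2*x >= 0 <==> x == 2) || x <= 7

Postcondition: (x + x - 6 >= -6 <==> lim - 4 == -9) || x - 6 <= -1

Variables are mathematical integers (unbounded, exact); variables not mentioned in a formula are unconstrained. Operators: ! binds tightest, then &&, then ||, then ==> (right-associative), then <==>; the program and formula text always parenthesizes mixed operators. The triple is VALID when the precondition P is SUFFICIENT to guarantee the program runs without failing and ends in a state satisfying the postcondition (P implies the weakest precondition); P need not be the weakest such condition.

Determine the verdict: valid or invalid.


Working backward. After the program, the postcondition (x + x - 6 >= -6 <==> lim - 4 == -9) || x - 6 <= -1 must hold; in canonical form it is (2*x >= 0 <==> lim == -5) || x <= 5.
Before lim := lim - 2*x: (2*x >= 0 <==> lim == 2*x - 5) || x <= 5
Before cnt := 2*x - 3: (2*x >= 0 <==> lim == 2*x - 5) || x <= 5
Before lim := x - 3: (2*x >= 0 <==> x == 2) || x <= 5
The weakest precondition is (2*x >= 0 <==> x == 2) || x <= 5.
Check whether (2*x >= 0 <==> x == 2) || x <= 7 implies it.
Countermodel: at the initial state x = 6, the precondition holds but the weakest precondition fails.
Answer: invalid


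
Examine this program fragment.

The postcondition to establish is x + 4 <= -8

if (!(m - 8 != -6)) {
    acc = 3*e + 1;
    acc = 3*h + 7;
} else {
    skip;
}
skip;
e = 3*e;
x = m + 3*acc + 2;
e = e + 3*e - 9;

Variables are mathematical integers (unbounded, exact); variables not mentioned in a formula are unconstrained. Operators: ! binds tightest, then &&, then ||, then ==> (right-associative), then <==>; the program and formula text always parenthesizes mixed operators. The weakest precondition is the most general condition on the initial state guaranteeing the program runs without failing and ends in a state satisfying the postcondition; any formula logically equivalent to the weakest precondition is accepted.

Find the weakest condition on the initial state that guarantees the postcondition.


Working backward. After the program, the postcondition x + 4 <= -8 must hold; in canonical form it is x <= -12.
Before e := e + 3*e - 9: x <= -12
Before x := m + 3*acc + 2: 3*acc + m <= -14
Before e := 3*e: 3*acc + m <= -14
Before skip: 3*acc + m <= -14
Then branch requires 9*h + m <= -35; else branch requires 3*acc + m <= -14.
Before the if: ((!(m != 2)) ==> 9*h + m <= -35) && (m != 2 ==> 3*acc + m <= -14)
Answer: WP = ((!(m != 2)) ==> 9*h + m <= -35) && (m != 2 ==> 3*acc + m <= -14)


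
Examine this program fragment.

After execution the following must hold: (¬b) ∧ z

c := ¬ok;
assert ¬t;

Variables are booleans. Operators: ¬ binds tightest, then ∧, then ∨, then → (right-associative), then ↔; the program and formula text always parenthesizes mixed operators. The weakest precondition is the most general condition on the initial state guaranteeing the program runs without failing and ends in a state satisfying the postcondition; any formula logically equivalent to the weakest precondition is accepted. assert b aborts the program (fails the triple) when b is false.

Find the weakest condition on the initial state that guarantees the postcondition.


Working backward. After the program, (¬b) ∧ z must hold.
Before assert ¬t: (¬t) ∧ (¬b) ∧ z
Before c := ¬ok: (¬t) ∧ (¬b) ∧ z
Answer: WP = (¬t) ∧ (¬b) ∧ z


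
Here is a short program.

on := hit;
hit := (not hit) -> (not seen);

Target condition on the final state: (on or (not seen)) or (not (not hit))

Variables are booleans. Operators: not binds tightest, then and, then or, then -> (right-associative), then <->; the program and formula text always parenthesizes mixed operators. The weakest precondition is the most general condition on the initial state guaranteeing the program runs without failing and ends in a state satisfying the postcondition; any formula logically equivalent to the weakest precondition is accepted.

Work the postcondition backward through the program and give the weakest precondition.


Working backward. After the program, the postcondition (on or (not seen)) or (not (not hit)) must hold; in canonical form it is on or (not seen) or hit.
Before hit := (not hit) -> (not seen): on or (not seen) or ((not hit) -> (not seen))
Before on := hit: hit or (not seen) or ((not hit) -> (not seen))
Answer: WP = hit or (not seen) or ((not hit) -> (not seen))


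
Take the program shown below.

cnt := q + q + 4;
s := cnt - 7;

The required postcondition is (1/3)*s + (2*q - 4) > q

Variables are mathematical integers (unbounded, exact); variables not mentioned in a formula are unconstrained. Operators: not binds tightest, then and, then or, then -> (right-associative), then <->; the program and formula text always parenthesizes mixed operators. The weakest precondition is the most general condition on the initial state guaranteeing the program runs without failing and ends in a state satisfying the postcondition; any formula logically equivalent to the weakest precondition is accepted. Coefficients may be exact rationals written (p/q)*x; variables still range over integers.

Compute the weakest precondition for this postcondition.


Working backward. After the program, the postcondition (1/3)*s + (2*q - 4) > q must hold; in canonical form it is q + (1/3)*s > 4.
Before s := cnt - 7: (1/3)*cnt + q > 19/3
Before cnt := q + q + 4: (5/3)*q > 5
Answer: WP = (5/3)*q > 5


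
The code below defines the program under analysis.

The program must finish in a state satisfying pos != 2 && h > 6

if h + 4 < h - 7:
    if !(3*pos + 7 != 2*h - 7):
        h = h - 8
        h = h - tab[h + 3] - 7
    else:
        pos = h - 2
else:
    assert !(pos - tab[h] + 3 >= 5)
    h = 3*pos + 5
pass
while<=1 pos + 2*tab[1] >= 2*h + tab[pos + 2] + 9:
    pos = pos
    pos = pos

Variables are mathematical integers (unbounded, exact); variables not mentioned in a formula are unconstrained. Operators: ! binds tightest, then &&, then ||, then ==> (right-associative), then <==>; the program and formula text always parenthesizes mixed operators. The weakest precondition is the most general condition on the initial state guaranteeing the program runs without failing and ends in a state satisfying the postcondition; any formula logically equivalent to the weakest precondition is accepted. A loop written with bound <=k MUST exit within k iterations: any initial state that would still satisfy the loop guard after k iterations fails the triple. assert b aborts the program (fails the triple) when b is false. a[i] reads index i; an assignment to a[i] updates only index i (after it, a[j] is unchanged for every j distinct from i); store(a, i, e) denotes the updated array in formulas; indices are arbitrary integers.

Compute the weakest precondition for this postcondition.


Working backward. After the program, pos != 2 && h > 6 must hold.
Before the loop (bound <=1), unroll the exhaustion recursion (WP_0 = exit-now case; WP_j = one more guarded iteration, up to j = 1):
  WP_0: (!(2*tab[1] + pos >= tab[pos + 2] + 2*h + 9)) && pos != 2 && h > 6
  WP_1: (2*tab[1] + pos >= tab[pos + 2] + 2*h + 9 ==> ((!(2*tab[1] + pos >= tab[pos + 2] + 2*h + 9)) && pos != 2 && h > 6)) && ((!(2*tab[1] + pos >= tab[pos + 2] + 2*h + 9)) ==> (pos != 2 && h > 6))
So before the loop: (2*tab[1] + pos >= tab[pos + 2] + 2*h + 9 ==> ((!(2*tab[1] + pos >= tab[pos + 2] + 2*h + 9)) && pos != 2 && h > 6)) && ((!(2*tab[1] + pos >= tab[pos + 2] + 2*h + 9)) ==> (pos != 2 && h > 6))
Before skip: (2*tab[1] + pos >= tab[pos + 2] + 2*h + 9 ==> ((!(2*tab[1] + pos >= tab[pos + 2] + 2*h + 9)) && pos != 2 && h > 6)) && ((!(2*tab[1] + pos >= tab[pos + 2] + 2*h + 9)) ==> (pos != 2 && h > 6))
Then branch requires ((!(3*pos != 2*h - 14)) ==> ((2*tab[1] + 2*tab[h - 5] + pos >= tab[pos + 2] + 2*h - 21 ==> ((!(2*tab[1] + 2*tab[h - 5] + pos >= tab[pos + 2] + 2*h - 21)) && pos != 2 && h > tab[h - 5] + 21)) && ((!(2*tab[1] + 2*tab[h - 5] + pos >= tab[pos + 2] + 2*h - 21)) ==> (pos != 2 && h > tab[h - 5] + 21)))) && (3*pos != 2*h - 14 ==> ((2*tab[1] >= tab[h] + h + 11 ==> ((!(2*tab[1] >= tab[h] + h + 11)) && h != 4 && h > 6)) && ((!(2*tab[1] >= tab[h] + h + 11)) ==> (h != 4 && h > 6)))); else branch requires (!(pos >= tab[h] + 2)) && (2*tab[1] >= tab[pos + 2] + 5*pos + 19 ==> ((!(2*tab[1] >= tab[pos + 2] + 5*pos + 19)) && pos != 2 && 3*pos > 1)) && ((!(2*tab[1] >= tab[pos + 2] + 5*pos + 19)) ==> (pos != 2 && 3*pos > 1)).
Before the if: (!(pos >= tab[h] + 2)) && (2*tab[1] >= tab[pos + 2] + 5*pos + 19 ==> ((!(2*tab[1] >= tab[pos + 2] + 5*pos + 19)) && pos != 2 && 3*pos > 1)) && ((!(2*tab[1] >= tab[pos + 2] + 5*pos + 19)) ==> (pos != 2 && 3*pos > 1))
Answer: WP = (!(pos >= tab[h] + 2)) && (2*tab[1] >= tab[pos + 2] + 5*pos + 19 ==> ((!(2*tab[1] >= tab[pos + 2] + 5*pos + 19)) && pos != 2 && 3*pos > 1)) && ((!(2*tab[1] >= tab[pos + 2] + 5*pos + 19)) ==> (pos != 2 && 3*pos > 1))


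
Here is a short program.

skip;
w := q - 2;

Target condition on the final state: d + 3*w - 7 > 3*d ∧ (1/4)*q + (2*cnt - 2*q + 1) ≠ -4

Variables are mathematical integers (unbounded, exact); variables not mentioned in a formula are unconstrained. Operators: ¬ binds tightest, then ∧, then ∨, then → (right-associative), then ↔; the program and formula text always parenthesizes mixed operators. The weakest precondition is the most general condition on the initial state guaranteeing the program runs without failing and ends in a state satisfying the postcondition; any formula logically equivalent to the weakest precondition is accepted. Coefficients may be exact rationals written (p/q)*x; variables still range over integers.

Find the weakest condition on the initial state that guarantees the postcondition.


Working backward. After the program, the postcondition d + 3*w - 7 > 3*d ∧ (1/4)*q + (2*cnt - 2*q + 1) ≠ -4 must hold; in canonical form it is 3*w > 2*d + 7 ∧ 2*cnt ≠ (7/4)*q - 5.
Before w := q - 2: 3*q > 2*d + 13 ∧ 2*cnt ≠ (7/4)*q - 5
Before skip: 3*q > 2*d + 13 ∧ 2*cnt ≠ (7/4)*q - 5
Answer: WP = 3*q > 2*d + 13 ∧ 2*cnt ≠ (7/4)*q - 5


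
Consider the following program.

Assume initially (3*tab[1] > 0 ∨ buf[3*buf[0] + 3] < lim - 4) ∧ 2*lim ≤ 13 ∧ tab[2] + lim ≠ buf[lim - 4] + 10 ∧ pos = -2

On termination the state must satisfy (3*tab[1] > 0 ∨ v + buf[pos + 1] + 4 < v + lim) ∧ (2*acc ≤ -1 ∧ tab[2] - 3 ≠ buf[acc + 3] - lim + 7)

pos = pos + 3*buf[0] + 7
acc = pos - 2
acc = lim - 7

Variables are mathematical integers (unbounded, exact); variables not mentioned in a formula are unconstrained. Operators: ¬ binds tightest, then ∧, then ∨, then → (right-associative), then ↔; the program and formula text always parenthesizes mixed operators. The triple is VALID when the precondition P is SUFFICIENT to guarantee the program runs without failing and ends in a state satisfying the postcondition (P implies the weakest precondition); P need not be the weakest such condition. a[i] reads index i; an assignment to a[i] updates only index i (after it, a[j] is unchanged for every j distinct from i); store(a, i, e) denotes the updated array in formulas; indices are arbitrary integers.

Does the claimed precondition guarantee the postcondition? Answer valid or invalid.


Working backward. After the program, the postcondition (3*tab[1] > 0 ∨ v + buf[pos + 1] + 4 < v + lim) ∧ (2*acc ≤ -1 ∧ tab[2] - 3 ≠ buf[acc + 3] - lim + 7) must hold; in canonical form it is (3*tab[1] > 0 ∨ buf[pos + 1] < lim - 4) ∧ 2*acc ≤ -1 ∧ tab[2] + lim ≠ buf[acc + 3] + 10.
Before acc := lim - 7: (3*tab[1] > 0 ∨ buf[pos + 1] < lim - 4) ∧ 2*lim ≤ 13 ∧ tab[2] + lim ≠ buf[lim - 4] + 10
Before acc := pos - 2: (3*tab[1] > 0 ∨ buf[pos + 1] < lim - 4) ∧ 2*lim ≤ 13 ∧ tab[2] + lim ≠ buf[lim - 4] + 10
Before pos := pos + 3*buf[0] + 7: (3*tab[1] > 0 ∨ buf[3*buf[0] + pos + 8] < lim - 4) ∧ 2*lim ≤ 13 ∧ tab[2] + lim ≠ buf[lim - 4] + 10
The weakest precondition is (3*tab[1] > 0 ∨ buf[3*buf[0] + pos + 8] < lim - 4) ∧ 2*lim ≤ 13 ∧ tab[2] + lim ≠ buf[lim - 4] + 10.
Check whether (3*tab[1] > 0 ∨ buf[3*buf[0] + 3] < lim - 4) ∧ 2*lim ≤ 13 ∧ tab[2] + lim ≠ buf[lim - 4] + 10 ∧ pos = -2 implies it.
Countermodel: at the initial state buf = {[-4] = 15521, [0] = 15215, [1] = 15521, [2] = 15521, [45648] = -5, [45651] = 30152, elsewhere 15521}, lim = 0, pos = -2, tab = {[-4] = -6516, [0] = -6516, [1] = -6516, [2] = -7040, [45648] = -6516, [45651] = -6516, elsewhere -6516}, the precondition holds but the weakest precondition fails.
Answer: invalid


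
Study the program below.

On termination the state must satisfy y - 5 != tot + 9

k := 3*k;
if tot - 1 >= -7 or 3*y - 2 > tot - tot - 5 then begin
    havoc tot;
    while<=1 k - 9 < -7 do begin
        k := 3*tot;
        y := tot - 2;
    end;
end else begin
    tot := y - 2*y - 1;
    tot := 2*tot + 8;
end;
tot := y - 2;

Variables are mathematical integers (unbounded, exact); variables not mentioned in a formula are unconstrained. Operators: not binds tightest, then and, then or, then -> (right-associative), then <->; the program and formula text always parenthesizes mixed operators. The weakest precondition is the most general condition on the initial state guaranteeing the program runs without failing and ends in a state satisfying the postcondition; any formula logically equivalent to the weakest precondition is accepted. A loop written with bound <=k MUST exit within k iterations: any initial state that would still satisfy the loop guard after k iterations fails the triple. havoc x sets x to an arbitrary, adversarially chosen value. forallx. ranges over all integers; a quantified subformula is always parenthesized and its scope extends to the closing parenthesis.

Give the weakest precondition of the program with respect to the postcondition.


Working backward. After the program, the postcondition y - 5 != tot + 9 must hold; in canonical form it is y != tot + 14.
Before tot := y - 2: true
Then branch requires forall tot_1. (k < 2 -> (not (3*tot_1 < 2))); else branch requires true.
Before the if: (tot >= -6 or 3*y > -3) -> (forall tot_1. (k < 2 -> (not (3*tot_1 < 2))))
Before k := 3*k: (tot >= -6 or 3*y > -3) -> (forall tot_1. (3*k < 2 -> (not (3*tot_1 < 2))))
Answer: WP = (tot >= -6 or 3*y > -3) -> (forall tot_1. (3*k < 2 -> (not (3*tot_1 < 2))))


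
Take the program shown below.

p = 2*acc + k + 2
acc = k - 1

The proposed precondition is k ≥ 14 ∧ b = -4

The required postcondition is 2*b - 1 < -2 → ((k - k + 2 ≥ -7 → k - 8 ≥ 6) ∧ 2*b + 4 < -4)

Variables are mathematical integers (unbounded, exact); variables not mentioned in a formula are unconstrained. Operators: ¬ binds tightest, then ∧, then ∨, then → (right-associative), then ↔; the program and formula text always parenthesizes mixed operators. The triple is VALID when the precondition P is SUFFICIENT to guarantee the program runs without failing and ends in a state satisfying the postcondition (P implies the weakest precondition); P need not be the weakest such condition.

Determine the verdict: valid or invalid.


Working backward. After the program, the postcondition 2*b - 1 < -2 → ((k - k + 2 ≥ -7 → k - 8 ≥ 6) ∧ 2*b + 4 < -4) must hold; in canonical form it is 2*b < -1 → (k ≥ 14 ∧ 2*b < -8).
Before acc := k - 1: 2*b < -1 → (k ≥ 14 ∧ 2*b < -8)
Before p := 2*acc + k + 2: 2*b < -1 → (k ≥ 14 ∧ 2*b < -8)
The weakest precondition is 2*b < -1 → (k ≥ 14 ∧ 2*b < -8).
Check whether k ≥ 14 ∧ b = -4 implies it.
Countermodel: at the initial state b = -4, k = 14, the precondition holds but the weakest precondition fails.
Answer: invalid


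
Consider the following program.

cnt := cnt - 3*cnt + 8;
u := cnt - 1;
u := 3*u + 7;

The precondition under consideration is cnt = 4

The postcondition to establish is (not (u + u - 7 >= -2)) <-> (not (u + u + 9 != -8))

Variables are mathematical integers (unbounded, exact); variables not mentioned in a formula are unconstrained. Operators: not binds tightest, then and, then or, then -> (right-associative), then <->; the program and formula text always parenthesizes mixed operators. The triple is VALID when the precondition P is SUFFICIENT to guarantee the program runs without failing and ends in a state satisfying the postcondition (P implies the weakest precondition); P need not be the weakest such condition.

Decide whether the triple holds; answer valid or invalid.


Working backward. After the program, the postcondition (not (u + u - 7 >= -2)) <-> (not (u + u + 9 != -8)) must hold; in canonical form it is (not (2*u >= 5)) <-> (not (2*u != -17)).
Before u := 3*u + 7: (not (6*u >= -9)) <-> (not (6*u != -31))
Before u := cnt - 1: (not (6*cnt >= -3)) <-> (not (6*cnt != -25))
Before cnt := cnt - 3*cnt + 8: (not (12*cnt <= 51)) <-> (not (12*cnt != 73))
The weakest precondition is (not (12*cnt <= 51)) <-> (not (12*cnt != 73)).
Check whether cnt = 4 implies it.
Every state satisfying the precondition satisfies the weakest precondition: the implication holds.
Answer: valid


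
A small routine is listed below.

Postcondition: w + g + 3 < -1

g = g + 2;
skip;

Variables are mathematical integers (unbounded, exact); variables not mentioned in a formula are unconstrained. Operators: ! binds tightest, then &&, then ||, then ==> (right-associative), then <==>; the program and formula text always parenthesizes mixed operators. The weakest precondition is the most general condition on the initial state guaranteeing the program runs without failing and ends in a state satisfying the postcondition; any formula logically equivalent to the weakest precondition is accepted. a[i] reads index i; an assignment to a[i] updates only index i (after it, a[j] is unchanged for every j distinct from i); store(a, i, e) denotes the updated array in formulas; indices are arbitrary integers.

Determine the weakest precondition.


Working backward. After the program, the postcondition w + g + 3 < -1 must hold; in canonical form it is g + w < -4.
Before skip: g + w < -4
Before g := g + 2: g + w < -6
Answer: WP = g + w < -6


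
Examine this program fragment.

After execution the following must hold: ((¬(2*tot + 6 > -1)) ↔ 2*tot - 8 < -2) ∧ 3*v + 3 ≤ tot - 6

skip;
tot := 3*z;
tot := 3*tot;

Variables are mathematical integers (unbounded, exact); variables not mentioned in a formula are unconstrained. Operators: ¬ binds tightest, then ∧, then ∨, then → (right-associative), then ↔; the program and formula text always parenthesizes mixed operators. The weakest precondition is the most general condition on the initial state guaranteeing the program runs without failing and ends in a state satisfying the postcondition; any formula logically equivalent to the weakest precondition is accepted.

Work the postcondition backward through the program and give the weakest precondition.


Working backward. After the program, the postcondition ((¬(2*tot + 6 > -1)) ↔ 2*tot - 8 < -2) ∧ 3*v + 3 ≤ tot - 6 must hold; in canonical form it is ((¬(2*tot > -7)) ↔ 2*tot < 6) ∧ 3*v ≤ tot - 9.
Before tot := 3*tot: ((¬(6*tot > -7)) ↔ 6*tot < 6) ∧ 3*v ≤ 3*tot - 9
Before tot := 3*z: ((¬(18*z > -7)) ↔ 18*z < 6) ∧ 3*v ≤ 9*z - 9
Before skip: ((¬(18*z > -7)) ↔ 18*z < 6) ∧ 3*v ≤ 9*z - 9
Answer: WP = ((¬(18*z > -7)) ↔ 18*z < 6) ∧ 3*v ≤ 9*z - 9


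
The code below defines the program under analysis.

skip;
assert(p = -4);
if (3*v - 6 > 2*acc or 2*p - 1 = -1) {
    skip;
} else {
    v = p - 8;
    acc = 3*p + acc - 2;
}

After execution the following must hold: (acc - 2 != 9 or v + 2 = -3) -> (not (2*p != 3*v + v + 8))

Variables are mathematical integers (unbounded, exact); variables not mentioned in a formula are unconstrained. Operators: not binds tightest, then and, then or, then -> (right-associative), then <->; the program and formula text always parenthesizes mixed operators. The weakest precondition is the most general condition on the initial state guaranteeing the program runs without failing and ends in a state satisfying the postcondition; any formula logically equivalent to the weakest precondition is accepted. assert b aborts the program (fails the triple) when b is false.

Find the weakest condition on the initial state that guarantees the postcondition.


Working backward. After the program, the postcondition (acc - 2 != 9 or v + 2 = -3) -> (not (2*p != 3*v + v + 8)) must hold; in canonical form it is (acc != 11 or v = -5) -> (not (2*p != 4*v + 8)).
Then branch requires (acc != 11 or v = -5) -> (not (2*p != 4*v + 8)); else branch requires (acc + 3*p != 13 or p = 3) -> (not (2*p != 24)).
Before the if: ((3*v > 2*acc + 6 or 2*p = 0) -> ((acc != 11 or v = -5) -> (not (2*p != 4*v + 8)))) and ((not (3*v > 2*acc + 6 or 2*p = 0)) -> ((acc + 3*p != 13 or p = 3) -> (not (2*p != 24))))
Before assert p = -4: p = -4 and ((3*v > 2*acc + 6 or 2*p = 0) -> ((acc != 11 or v = -5) -> (not (2*p != 4*v + 8)))) and ((not (3*v > 2*acc + 6 or 2*p = 0)) -> ((acc + 3*p != 13 or p = 3) -> (not (2*p != 24))))
Before skip: p = -4 and ((3*v > 2*acc + 6 or 2*p = 0) -> ((acc != 11 or v = -5) -> (not (2*p != 4*v + 8)))) and ((not (3*v > 2*acc + 6 or 2*p = 0)) -> ((acc + 3*p != 13 or p = 3) -> (not (2*p != 24))))
Answer: WP = p = -4 and ((3*v > 2*acc + 6 or 2*p = 0) -> ((acc != 11 or v = -5) -> (not (2*p != 4*v + 8)))) and ((not (3*v > 2*acc + 6 or 2*p = 0)) -> ((acc + 3*p != 13 or p = 3) -> (not (2*p != 24))))


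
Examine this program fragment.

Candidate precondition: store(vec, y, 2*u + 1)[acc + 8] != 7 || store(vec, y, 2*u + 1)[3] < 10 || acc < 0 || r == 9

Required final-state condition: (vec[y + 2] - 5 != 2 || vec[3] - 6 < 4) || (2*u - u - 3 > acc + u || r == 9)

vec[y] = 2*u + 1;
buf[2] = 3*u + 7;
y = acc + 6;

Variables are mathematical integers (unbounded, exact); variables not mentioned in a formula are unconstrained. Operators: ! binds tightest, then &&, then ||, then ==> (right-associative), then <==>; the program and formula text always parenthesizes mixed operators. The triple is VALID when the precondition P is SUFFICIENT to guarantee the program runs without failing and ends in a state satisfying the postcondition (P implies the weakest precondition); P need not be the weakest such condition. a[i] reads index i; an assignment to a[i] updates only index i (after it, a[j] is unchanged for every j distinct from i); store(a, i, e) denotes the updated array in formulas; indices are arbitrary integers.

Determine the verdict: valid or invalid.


Working backward. After the program, the postcondition (vec[y + 2] - 5 != 2 || vec[3] - 6 < 4) || (2*u - u - 3 > acc + u || r == 9) must hold; in canonical form it is vec[y + 2] != 7 || vec[3] < 10 || acc < -3 || r == 9.
Before y := acc + 6: vec[acc + 8] != 7 || vec[3] < 10 || acc < -3 || r == 9
Before buf[2] := 3*u + 7: vec[acc + 8] != 7 || vec[3] < 10 || acc < -3 || r == 9
Before vec[y] := 2*u + 1: store(vec, y, 2*u + 1)[acc + 8] != 7 || store(vec, y, 2*u + 1)[3] < 10 || acc < -3 || r == 9
The weakest precondition is store(vec, y, 2*u + 1)[acc + 8] != 7 || store(vec, y, 2*u + 1)[3] < 10 || acc < -3 || r == 9.
Check whether store(vec, y, 2*u + 1)[acc + 8] != 7 || store(vec, y, 2*u + 1)[3] < 10 || acc < 0 || r == 9 implies it.
Countermodel: at the initial state acc = -3, r = 10, u = 3, vec = {[3] = 10, [5] = 2, elsewhere 2}, y = 5, the precondition holds but the weakest precondition fails.
Answer: invalid


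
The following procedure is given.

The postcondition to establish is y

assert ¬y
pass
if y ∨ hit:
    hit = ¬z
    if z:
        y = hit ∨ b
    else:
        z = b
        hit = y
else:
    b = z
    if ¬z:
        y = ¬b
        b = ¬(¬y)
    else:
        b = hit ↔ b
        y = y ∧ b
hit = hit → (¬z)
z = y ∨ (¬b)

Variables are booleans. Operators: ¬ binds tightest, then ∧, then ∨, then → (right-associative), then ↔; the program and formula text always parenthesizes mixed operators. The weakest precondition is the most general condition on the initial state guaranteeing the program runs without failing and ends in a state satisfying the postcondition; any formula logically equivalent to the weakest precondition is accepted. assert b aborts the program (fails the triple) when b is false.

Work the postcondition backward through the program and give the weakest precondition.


Working backward. After the program, y must hold.
Before z := y ∨ (¬b): y
Before hit := hit → (¬z): y
Then branch requires (z → ((¬z) ∨ b)) ∧ ((¬z) → y); else branch requires z → (y ∧ (hit ↔ z)).
Before the if: ((y ∨ hit) → ((z → ((¬z) ∨ b)) ∧ ((¬z) → y))) ∧ ((¬(y ∨ hit)) → (z → (y ∧ (hit ↔ z))))
Before skip: ((y ∨ hit) → ((z → ((¬z) ∨ b)) ∧ ((¬z) → y))) ∧ ((¬(y ∨ hit)) → (z → (y ∧ (hit ↔ z))))
Before assert ¬y: (¬y) ∧ ((y ∨ hit) → ((z → ((¬z) ∨ b)) ∧ ((¬z) → y))) ∧ ((¬(y ∨ hit)) → (z → (y ∧ (hit ↔ z))))
Answer: WP = (¬y) ∧ ((y ∨ hit) → ((z → ((¬z) ∨ b)) ∧ ((¬z) → y))) ∧ ((¬(y ∨ hit)) → (z → (y ∧ (hit ↔ z))))


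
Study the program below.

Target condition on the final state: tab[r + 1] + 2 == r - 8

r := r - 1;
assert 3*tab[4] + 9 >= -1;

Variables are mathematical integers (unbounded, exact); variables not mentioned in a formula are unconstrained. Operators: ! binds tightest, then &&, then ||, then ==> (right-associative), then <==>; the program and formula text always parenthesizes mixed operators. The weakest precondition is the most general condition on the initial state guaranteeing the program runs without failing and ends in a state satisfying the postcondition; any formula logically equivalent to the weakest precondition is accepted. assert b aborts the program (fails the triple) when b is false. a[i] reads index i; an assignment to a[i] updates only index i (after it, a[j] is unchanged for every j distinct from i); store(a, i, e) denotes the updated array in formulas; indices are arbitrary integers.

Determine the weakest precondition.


Working backward. After the program, the postcondition tab[r + 1] + 2 == r - 8 must hold; in canonical form it is tab[r + 1] == r - 10.
Before assert 3*tab[4] + 9 >= -1: 3*tab[4] >= -10 && tab[r + 1] == r - 10
Before r := r - 1: 3*tab[4] >= -10 && tab[r] == r - 11
Answer: WP = 3*tab[4] >= -10 && tab[r] == r - 11


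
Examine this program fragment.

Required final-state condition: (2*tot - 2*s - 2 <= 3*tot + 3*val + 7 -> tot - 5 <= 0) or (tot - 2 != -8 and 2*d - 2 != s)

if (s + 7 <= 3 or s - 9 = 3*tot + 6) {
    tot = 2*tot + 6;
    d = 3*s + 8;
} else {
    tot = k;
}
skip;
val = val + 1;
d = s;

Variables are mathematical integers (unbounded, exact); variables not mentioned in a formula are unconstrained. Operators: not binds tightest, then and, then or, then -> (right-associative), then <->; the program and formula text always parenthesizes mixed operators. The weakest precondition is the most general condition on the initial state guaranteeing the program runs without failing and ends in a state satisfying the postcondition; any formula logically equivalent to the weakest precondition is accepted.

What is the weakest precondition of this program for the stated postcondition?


Working backward. After the program, the postcondition (2*tot - 2*s - 2 <= 3*tot + 3*val + 7 -> tot - 5 <= 0) or (tot - 2 != -8 and 2*d - 2 != s) must hold; in canonical form it is (2*s + tot + 3*val >= -9 -> tot <= 5) or (tot != -6 and 2*d != s + 2).
Before d := s: (2*s + tot + 3*val >= -9 -> tot <= 5) or (tot != -6 and s != 2)
Before val := val + 1: (2*s + tot + 3*val >= -12 -> tot <= 5) or (tot != -6 and s != 2)
Before skip: (2*s + tot + 3*val >= -12 -> tot <= 5) or (tot != -6 and s != 2)
Then branch requires (2*s + 2*tot + 3*val >= -18 -> 2*tot <= -1) or (2*tot != -12 and s != 2); else branch requires (k + 2*s + 3*val >= -12 -> k <= 5) or (k != -6 and s != 2).
Before the if: ((s <= -4 or s = 3*tot + 15) -> ((2*s + 2*tot + 3*val >= -18 -> 2*tot <= -1) or (2*tot != -12 and s != 2))) and ((not (s <= -4 or s = 3*tot + 15)) -> ((k + 2*s + 3*val >= -12 -> k <= 5) or (k != -6 and s != 2)))
Answer: WP = ((s <= -4 or s = 3*tot + 15) -> ((2*s + 2*tot + 3*val >= -18 -> 2*tot <= -1) or (2*tot != -12 and s != 2))) and ((not (s <= -4 or s = 3*tot + 15)) -> ((k + 2*s + 3*val >= -12 -> k <= 5) or (k != -6 and s != 2)))


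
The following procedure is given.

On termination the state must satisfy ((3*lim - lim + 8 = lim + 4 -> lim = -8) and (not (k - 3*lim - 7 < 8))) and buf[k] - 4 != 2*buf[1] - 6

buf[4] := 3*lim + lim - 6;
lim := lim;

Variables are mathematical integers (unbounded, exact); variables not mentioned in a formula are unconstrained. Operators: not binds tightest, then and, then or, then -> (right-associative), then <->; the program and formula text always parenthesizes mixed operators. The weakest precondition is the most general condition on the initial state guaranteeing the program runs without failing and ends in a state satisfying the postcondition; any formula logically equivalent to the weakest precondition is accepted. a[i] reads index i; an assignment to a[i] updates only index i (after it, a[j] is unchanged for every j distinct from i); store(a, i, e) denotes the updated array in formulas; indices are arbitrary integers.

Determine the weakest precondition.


Working backward. After the program, the postcondition ((3*lim - lim + 8 = lim + 4 -> lim = -8) and (not (k - 3*lim - 7 < 8))) and buf[k] - 4 != 2*buf[1] - 6 must hold; in canonical form it is (lim = -4 -> lim = -8) and (not (k < 3*lim + 15)) and buf[k] != 2*buf[1] - 2.
Before lim := lim: (lim = -4 -> lim = -8) and (not (k < 3*lim + 15)) and buf[k] != 2*buf[1] - 2
Before buf[4] := 3*lim + lim - 6: (lim = -4 -> lim = -8) and (not (k < 3*lim + 15)) and store(buf, 4, 4*lim - 6)[k] != 2*buf[1] - 2
Answer: WP = (lim = -4 -> lim = -8) and (not (k < 3*lim + 15)) and store(buf, 4, 4*lim - 6)[k] != 2*buf[1] - 2


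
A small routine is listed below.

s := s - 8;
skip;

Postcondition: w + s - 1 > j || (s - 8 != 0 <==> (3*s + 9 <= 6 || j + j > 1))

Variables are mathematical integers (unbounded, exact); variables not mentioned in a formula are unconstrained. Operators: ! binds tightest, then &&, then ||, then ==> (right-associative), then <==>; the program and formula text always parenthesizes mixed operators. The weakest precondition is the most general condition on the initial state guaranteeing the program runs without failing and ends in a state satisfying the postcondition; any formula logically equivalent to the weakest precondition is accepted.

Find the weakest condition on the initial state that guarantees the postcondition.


Working backward. After the program, the postcondition w + s - 1 > j || (s - 8 != 0 <==> (3*s + 9 <= 6 || j + j > 1)) must hold; in canonical form it is s + w > j + 1 || (s != 8 <==> (3*s <= -3 || 2*j > 1)).
Before skip: s + w > j + 1 || (s != 8 <==> (3*s <= -3 || 2*j > 1))
Before s := s - 8: s + w > j + 9 || (s != 16 <==> (3*s <= 21 || 2*j > 1))
Answer: WP = s + w > j + 9 || (s != 16 <==> (3*s <= 21 || 2*j > 1))


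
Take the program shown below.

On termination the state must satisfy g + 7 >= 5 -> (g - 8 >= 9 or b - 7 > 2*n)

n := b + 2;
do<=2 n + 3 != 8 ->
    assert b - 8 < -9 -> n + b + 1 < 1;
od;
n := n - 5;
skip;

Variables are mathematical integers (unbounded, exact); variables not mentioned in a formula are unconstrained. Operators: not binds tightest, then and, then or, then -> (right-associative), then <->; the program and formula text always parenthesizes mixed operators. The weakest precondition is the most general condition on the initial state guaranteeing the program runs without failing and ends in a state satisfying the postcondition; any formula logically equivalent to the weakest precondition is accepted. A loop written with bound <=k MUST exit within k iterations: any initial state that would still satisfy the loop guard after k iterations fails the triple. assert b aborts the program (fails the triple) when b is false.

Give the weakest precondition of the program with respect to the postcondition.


Working backward. After the program, the postcondition g + 7 >= 5 -> (g - 8 >= 9 or b - 7 > 2*n) must hold; in canonical form it is g >= -2 -> (g >= 17 or b > 2*n + 7).
Before skip: g >= -2 -> (g >= 17 or b > 2*n + 7)
Before n := n - 5: g >= -2 -> (g >= 17 or b > 2*n - 3)
Before the loop (bound <=2), unroll the exhaustion recursion (WP_0 = exit-now case; WP_j = one more guarded iteration, up to j = 2):
  WP_0: (not (n != 5)) and (g >= -2 -> (g >= 17 or b > 2*n - 3))
  WP_1: (n != 5 -> ((b < -1 -> b + n < 0) and (not (n != 5)) and (g >= -2 -> (g >= 17 or b > 2*n - 3)))) and ((not (n != 5)) -> (g >= -2 -> (g >= 17 or b > 2*n - 3)))
  WP_2: (n != 5 -> ((b < -1 -> b + n < 0) and (n != 5 -> ((b < -1 -> b + n < 0) and (not (n != 5)) and (g >= -2 -> (g >= 17 or b > 2*n - 3)))) and ((not (n != 5)) -> (g >= -2 -> (g >= 17 or b > 2*n - 3))))) and ((not (n != 5)) -> (g >= -2 -> (g >= 17 or b > 2*n - 3)))
So before the loop: (n != 5 -> ((b < -1 -> b + n < 0) and (n != 5 -> ((b < -1 -> b + n < 0) and (not (n != 5)) and (g >= -2 -> (g >= 17 or b > 2*n - 3)))) and ((not (n != 5)) -> (g >= -2 -> (g >= 17 or b > 2*n - 3))))) and ((not (n != 5)) -> (g >= -2 -> (g >= 17 or b > 2*n - 3)))
Before n := b + 2: (b != 3 -> ((b < -1 -> 2*b < -2) and (b != 3 -> ((b < -1 -> 2*b < -2) and (not (b != 3)) and (g >= -2 -> (g >= 17 or b < -1)))) and ((not (b != 3)) -> (g >= -2 -> (g >= 17 or b < -1))))) and ((not (b != 3)) -> (g >= -2 -> (g >= 17 or b < -1)))
Answer: WP = (b != 3 -> ((b < -1 -> 2*b < -2) and (b != 3 -> ((b < -1 -> 2*b < -2) and (not (b != 3)) and (g >= -2 -> (g >= 17 or b < -1)))) and ((not (b != 3)) -> (g >= -2 -> (g >= 17 or b < -1))))) and ((not (b != 3)) -> (g >= -2 -> (g >= 17 or b < -1)))


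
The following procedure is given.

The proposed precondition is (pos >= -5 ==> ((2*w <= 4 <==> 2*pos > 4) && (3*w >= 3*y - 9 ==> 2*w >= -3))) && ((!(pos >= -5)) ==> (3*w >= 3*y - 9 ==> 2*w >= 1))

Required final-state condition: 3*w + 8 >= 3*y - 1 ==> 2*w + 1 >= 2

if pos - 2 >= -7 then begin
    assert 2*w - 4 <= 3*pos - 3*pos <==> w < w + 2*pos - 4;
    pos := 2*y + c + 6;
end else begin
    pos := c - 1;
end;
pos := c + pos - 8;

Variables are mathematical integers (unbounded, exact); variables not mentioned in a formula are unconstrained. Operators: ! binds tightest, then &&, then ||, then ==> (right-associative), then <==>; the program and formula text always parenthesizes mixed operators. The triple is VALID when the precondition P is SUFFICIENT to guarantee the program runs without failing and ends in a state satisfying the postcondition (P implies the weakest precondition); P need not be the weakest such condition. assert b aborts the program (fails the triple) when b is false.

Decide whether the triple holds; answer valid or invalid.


Working backward. After the program, the postcondition 3*w + 8 >= 3*y - 1 ==> 2*w + 1 >= 2 must hold; in canonical form it is 3*w >= 3*y - 9 ==> 2*w >= 1.
Before pos := c + pos - 8: 3*w >= 3*y - 9 ==> 2*w >= 1
Then branch requires (2*w <= 4 <==> 2*pos > 4) && (3*w >= 3*y - 9 ==> 2*w >= 1); else branch requires 3*w >= 3*y - 9 ==> 2*w >= 1.
Before the if: (pos >= -5 ==> ((2*w <= 4 <==> 2*pos > 4) && (3*w >= 3*y - 9 ==> 2*w >= 1))) && ((!(pos >= -5)) ==> (3*w >= 3*y - 9 ==> 2*w >= 1))
The weakest precondition is (pos >= -5 ==> ((2*w <= 4 <==> 2*pos > 4) && (3*w >= 3*y - 9 ==> 2*w >= 1))) && ((!(pos >= -5)) ==> (3*w >= 3*y - 9 ==> 2*w >= 1)).
Check whether (pos >= -5 ==> ((2*w <= 4 <==> 2*pos > 4) && (3*w >= 3*y - 9 ==> 2*w >= -3))) && ((!(pos >= -5)) ==> (3*w >= 3*y - 9 ==> 2*w >= 1)) implies it.
Countermodel: at the initial state pos = 3, w = 0, y = 0, the precondition holds but the weakest precondition fails.
Answer: invalid
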